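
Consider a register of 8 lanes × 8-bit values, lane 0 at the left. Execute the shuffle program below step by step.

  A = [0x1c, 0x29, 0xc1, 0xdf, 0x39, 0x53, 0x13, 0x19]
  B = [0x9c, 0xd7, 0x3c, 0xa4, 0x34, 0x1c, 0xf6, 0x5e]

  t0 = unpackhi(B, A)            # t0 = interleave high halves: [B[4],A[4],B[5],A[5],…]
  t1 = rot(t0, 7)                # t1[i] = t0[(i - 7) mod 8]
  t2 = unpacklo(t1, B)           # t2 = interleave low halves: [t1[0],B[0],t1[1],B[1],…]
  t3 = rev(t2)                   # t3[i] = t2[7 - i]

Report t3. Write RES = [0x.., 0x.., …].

  t0: 34 39 1c 53 f6 13 5e 19
  t1: 39 1c 53 f6 13 5e 19 34
  t2: 39 9c 1c d7 53 3c f6 a4
  t3: a4 f6 3c 53 d7 1c 9c 39

RES = [ 0xa4  0xf6  0x3c  0x53  0xd7  0x1c  0x9c  0x39 ]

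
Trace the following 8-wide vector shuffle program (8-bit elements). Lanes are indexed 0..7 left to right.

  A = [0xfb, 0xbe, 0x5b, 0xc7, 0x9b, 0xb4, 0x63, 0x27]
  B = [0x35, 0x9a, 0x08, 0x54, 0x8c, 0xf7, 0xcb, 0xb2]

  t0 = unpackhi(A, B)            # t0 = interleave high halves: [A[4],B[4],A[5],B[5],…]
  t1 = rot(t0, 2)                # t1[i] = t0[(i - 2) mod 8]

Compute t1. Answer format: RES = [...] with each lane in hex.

RES = [0x27, 0xb2, 0x9b, 0x8c, 0xb4, 0xf7, 0x63, 0xcb]

  t0: 9b 8c b4 f7 63 cb 27 b2
  t1: 27 b2 9b 8c b4 f7 63 cb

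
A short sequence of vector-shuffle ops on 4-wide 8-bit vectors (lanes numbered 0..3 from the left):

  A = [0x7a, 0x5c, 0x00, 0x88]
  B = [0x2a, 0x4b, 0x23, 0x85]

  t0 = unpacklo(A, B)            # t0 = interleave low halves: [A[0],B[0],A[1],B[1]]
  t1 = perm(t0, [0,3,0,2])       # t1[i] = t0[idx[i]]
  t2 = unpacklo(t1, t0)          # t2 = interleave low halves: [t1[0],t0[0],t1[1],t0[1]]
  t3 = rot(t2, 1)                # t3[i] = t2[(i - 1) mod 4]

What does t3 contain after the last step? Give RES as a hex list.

→ t0 |7a|2a|5c|4b|
→ t1 |7a|4b|7a|5c|
→ t2 |7a|7a|4b|2a|
→ t3 |2a|7a|7a|4b|

RES = [0x2a, 0x7a, 0x7a, 0x4b]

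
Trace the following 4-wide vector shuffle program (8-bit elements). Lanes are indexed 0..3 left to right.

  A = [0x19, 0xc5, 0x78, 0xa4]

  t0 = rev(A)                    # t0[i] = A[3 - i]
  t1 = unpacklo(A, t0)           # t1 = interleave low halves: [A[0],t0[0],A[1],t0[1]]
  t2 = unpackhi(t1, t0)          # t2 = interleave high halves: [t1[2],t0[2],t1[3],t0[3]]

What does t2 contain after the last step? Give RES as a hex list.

  t0: a4 78 c5 19
  t1: 19 a4 c5 78
  t2: c5 c5 78 19

RES = [0xc5, 0xc5, 0x78, 0x19]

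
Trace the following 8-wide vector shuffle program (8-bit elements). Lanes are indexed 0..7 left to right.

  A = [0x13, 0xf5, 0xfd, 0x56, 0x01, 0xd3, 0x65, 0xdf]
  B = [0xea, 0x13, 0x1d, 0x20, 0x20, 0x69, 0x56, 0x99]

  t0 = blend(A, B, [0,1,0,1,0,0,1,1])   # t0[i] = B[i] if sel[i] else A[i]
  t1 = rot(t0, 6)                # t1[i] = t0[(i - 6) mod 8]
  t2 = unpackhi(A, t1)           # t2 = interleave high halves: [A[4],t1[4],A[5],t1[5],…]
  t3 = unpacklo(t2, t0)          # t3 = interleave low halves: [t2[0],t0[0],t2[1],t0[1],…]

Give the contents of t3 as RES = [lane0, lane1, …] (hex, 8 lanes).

RES = [0x01, 0x13, 0x56, 0x13, 0xd3, 0xfd, 0x99, 0x20]

t0 = [0x13, 0x13, 0xfd, 0x20, 0x01, 0xd3, 0x56, 0x99]
t1 = [0xfd, 0x20, 0x01, 0xd3, 0x56, 0x99, 0x13, 0x13]
t2 = [0x01, 0x56, 0xd3, 0x99, 0x65, 0x13, 0xdf, 0x13]
t3 = [0x01, 0x13, 0x56, 0x13, 0xd3, 0xfd, 0x99, 0x20]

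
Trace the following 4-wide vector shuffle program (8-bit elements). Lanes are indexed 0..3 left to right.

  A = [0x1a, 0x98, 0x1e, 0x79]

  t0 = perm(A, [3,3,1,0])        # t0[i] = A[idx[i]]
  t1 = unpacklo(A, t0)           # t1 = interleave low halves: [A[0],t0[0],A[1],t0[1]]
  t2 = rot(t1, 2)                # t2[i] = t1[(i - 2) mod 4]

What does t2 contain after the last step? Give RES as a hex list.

  t0: 79 79 98 1a
  t1: 1a 79 98 79
  t2: 98 79 1a 79

RES = [0x98, 0x79, 0x1a, 0x79]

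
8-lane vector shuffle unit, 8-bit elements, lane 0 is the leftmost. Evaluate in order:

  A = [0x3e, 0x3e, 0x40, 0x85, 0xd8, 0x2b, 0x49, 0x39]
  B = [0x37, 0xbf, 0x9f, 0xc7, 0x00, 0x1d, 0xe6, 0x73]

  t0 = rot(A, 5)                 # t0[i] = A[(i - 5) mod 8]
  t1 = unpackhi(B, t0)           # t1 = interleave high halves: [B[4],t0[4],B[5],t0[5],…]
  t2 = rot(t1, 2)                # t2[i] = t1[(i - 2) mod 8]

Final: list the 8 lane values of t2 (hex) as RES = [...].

RES = [0x73, 0x40, 0x00, 0x39, 0x1d, 0x3e, 0xe6, 0x3e]

→ t0 |85|d8|2b|49|39|3e|3e|40|
→ t1 |00|39|1d|3e|e6|3e|73|40|
→ t2 |73|40|00|39|1d|3e|e6|3e|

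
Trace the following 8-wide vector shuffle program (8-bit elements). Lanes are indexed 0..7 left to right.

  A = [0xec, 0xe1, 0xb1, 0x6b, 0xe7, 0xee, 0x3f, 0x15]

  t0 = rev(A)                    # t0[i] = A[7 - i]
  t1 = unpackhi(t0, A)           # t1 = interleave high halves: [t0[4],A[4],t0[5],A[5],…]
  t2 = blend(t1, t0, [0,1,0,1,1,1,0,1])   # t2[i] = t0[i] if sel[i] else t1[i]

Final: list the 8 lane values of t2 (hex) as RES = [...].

t0 = [0x15, 0x3f, 0xee, 0xe7, 0x6b, 0xb1, 0xe1, 0xec]
t1 = [0x6b, 0xe7, 0xb1, 0xee, 0xe1, 0x3f, 0xec, 0x15]
t2 = [0x6b, 0x3f, 0xb1, 0xe7, 0x6b, 0xb1, 0xec, 0xec]

RES = [0x6b, 0x3f, 0xb1, 0xe7, 0x6b, 0xb1, 0xec, 0xec]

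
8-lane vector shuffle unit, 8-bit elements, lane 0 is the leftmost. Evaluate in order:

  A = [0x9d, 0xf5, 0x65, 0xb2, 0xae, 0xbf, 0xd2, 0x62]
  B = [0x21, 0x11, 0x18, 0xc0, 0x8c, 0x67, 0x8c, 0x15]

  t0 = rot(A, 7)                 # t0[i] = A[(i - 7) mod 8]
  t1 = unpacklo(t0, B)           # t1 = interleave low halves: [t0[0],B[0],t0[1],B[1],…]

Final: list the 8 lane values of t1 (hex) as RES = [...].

RES = [0xf5, 0x21, 0x65, 0x11, 0xb2, 0x18, 0xae, 0xc0]

→ t0 |f5|65|b2|ae|bf|d2|62|9d|
→ t1 |f5|21|65|11|b2|18|ae|c0|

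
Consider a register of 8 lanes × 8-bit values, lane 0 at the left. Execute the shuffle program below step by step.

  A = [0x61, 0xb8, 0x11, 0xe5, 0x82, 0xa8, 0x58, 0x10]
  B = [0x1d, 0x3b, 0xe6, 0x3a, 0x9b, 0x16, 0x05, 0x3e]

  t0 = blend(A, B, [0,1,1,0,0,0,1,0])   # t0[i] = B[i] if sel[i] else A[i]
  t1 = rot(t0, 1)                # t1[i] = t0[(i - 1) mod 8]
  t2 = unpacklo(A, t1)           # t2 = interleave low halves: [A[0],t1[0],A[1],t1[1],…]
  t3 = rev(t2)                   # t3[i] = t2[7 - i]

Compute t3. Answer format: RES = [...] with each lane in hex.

t0 = [0x61, 0x3b, 0xe6, 0xe5, 0x82, 0xa8, 0x05, 0x10]
t1 = [0x10, 0x61, 0x3b, 0xe6, 0xe5, 0x82, 0xa8, 0x05]
t2 = [0x61, 0x10, 0xb8, 0x61, 0x11, 0x3b, 0xe5, 0xe6]
t3 = [0xe6, 0xe5, 0x3b, 0x11, 0x61, 0xb8, 0x10, 0x61]

RES = [ 0xe6  0xe5  0x3b  0x11  0x61  0xb8  0x10  0x61 ]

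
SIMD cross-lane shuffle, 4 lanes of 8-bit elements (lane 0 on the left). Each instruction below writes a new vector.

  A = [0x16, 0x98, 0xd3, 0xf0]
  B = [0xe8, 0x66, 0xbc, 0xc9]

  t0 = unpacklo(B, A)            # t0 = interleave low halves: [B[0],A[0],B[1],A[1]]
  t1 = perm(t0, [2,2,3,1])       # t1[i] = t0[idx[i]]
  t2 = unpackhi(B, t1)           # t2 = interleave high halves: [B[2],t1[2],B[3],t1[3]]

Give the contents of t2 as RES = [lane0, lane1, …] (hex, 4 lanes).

RES = [0xbc, 0x98, 0xc9, 0x16]

  t0: e8 16 66 98
  t1: 66 66 98 16
  t2: bc 98 c9 16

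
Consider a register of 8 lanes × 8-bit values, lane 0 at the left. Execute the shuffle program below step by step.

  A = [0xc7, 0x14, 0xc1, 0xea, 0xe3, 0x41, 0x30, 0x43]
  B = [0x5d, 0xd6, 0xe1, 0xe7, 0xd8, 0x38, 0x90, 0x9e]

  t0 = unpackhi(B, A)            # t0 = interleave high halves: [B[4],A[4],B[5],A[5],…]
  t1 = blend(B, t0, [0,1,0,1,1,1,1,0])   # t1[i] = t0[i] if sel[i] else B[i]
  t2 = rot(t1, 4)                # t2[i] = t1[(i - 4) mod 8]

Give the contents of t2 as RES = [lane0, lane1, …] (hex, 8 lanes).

RES = [ 0x90  0x30  0x9e  0x9e  0x5d  0xe3  0xe1  0x41 ]

→ t0 |d8|e3|38|41|90|30|9e|43|
→ t1 |5d|e3|e1|41|90|30|9e|9e|
→ t2 |90|30|9e|9e|5d|e3|e1|41|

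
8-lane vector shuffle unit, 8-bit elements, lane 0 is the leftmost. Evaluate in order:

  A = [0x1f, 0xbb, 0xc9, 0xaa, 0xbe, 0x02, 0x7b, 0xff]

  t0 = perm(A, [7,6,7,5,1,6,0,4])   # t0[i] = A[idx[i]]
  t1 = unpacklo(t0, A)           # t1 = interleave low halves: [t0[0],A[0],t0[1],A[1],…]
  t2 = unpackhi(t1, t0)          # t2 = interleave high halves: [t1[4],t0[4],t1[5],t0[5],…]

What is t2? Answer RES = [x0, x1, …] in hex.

RES = [ 0xff  0xbb  0xc9  0x7b  0x02  0x1f  0xaa  0xbe ]

→ t0 |ff|7b|ff|02|bb|7b|1f|be|
→ t1 |ff|1f|7b|bb|ff|c9|02|aa|
→ t2 |ff|bb|c9|7b|02|1f|aa|be|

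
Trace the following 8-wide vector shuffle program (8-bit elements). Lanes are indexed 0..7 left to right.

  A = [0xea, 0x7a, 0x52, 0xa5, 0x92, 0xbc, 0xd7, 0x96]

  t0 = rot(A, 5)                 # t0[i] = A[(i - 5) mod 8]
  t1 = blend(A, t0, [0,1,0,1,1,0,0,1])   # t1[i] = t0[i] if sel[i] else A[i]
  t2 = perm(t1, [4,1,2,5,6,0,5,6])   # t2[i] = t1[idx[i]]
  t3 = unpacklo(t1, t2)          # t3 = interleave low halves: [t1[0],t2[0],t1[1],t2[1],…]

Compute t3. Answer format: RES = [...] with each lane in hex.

RES = [ 0xea  0x96  0x92  0x92  0x52  0x52  0xd7  0xbc ]

t0 = [0xa5, 0x92, 0xbc, 0xd7, 0x96, 0xea, 0x7a, 0x52]
t1 = [0xea, 0x92, 0x52, 0xd7, 0x96, 0xbc, 0xd7, 0x52]
t2 = [0x96, 0x92, 0x52, 0xbc, 0xd7, 0xea, 0xbc, 0xd7]
t3 = [0xea, 0x96, 0x92, 0x92, 0x52, 0x52, 0xd7, 0xbc]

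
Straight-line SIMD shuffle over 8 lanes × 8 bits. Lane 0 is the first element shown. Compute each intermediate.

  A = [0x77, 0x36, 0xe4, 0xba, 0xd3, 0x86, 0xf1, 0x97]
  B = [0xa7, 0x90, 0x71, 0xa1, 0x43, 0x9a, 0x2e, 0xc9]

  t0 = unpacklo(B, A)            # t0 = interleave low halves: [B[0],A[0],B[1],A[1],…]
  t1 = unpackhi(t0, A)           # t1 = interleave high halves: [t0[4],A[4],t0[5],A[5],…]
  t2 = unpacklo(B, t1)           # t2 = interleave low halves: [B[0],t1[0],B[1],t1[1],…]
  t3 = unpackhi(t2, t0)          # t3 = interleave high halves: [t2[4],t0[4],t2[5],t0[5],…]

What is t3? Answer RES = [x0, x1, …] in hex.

RES = [0x71, 0x71, 0xe4, 0xe4, 0xa1, 0xa1, 0x86, 0xba]

  t0: a7 77 90 36 71 e4 a1 ba
  t1: 71 d3 e4 86 a1 f1 ba 97
  t2: a7 71 90 d3 71 e4 a1 86
  t3: 71 71 e4 e4 a1 a1 86 ba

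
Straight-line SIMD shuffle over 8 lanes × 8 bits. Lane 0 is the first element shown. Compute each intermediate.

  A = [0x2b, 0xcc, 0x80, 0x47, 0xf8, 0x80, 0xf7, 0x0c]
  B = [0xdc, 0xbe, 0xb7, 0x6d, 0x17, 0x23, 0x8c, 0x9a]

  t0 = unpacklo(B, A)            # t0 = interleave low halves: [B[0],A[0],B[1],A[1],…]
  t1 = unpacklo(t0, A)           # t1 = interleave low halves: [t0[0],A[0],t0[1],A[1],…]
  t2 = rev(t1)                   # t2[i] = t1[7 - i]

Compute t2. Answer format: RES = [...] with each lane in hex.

RES = [ 0x47  0xcc  0x80  0xbe  0xcc  0x2b  0x2b  0xdc ]

→ t0 |dc|2b|be|cc|b7|80|6d|47|
→ t1 |dc|2b|2b|cc|be|80|cc|47|
→ t2 |47|cc|80|be|cc|2b|2b|dc|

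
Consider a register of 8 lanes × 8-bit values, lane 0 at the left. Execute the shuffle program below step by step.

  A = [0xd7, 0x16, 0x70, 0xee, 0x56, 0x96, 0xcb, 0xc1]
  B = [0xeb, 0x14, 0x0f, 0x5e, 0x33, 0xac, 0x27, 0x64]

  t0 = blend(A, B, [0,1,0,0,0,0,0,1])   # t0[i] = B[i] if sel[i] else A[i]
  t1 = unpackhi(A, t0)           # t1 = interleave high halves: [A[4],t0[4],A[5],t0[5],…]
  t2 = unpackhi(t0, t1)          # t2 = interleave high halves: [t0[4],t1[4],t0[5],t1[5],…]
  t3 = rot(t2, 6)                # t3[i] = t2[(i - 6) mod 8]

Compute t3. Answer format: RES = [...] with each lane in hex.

t0 = [0xd7, 0x14, 0x70, 0xee, 0x56, 0x96, 0xcb, 0x64]
t1 = [0x56, 0x56, 0x96, 0x96, 0xcb, 0xcb, 0xc1, 0x64]
t2 = [0x56, 0xcb, 0x96, 0xcb, 0xcb, 0xc1, 0x64, 0x64]
t3 = [0x96, 0xcb, 0xcb, 0xc1, 0x64, 0x64, 0x56, 0xcb]

RES = [0x96, 0xcb, 0xcb, 0xc1, 0x64, 0x64, 0x56, 0xcb]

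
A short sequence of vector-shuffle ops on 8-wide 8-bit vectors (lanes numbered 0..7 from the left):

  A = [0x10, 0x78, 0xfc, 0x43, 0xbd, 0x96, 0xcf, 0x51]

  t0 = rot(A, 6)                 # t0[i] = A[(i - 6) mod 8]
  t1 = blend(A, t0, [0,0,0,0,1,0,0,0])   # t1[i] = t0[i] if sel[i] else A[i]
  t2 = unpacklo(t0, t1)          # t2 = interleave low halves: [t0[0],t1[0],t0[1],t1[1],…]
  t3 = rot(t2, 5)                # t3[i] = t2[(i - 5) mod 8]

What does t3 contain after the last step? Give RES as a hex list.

RES = [ 0x78  0xbd  0xfc  0x96  0x43  0xfc  0x10  0x43 ]

→ t0 |fc|43|bd|96|cf|51|10|78|
→ t1 |10|78|fc|43|cf|96|cf|51|
→ t2 |fc|10|43|78|bd|fc|96|43|
→ t3 |78|bd|fc|96|43|fc|10|43|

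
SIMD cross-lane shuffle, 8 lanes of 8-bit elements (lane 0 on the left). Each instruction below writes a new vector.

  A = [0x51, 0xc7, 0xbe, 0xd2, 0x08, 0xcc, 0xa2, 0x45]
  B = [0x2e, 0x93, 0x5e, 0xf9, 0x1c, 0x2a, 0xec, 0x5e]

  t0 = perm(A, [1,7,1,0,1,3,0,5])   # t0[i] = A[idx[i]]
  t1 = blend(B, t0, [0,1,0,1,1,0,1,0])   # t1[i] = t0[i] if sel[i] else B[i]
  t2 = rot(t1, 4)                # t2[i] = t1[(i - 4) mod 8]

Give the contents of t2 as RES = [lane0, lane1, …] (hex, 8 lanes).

→ t0 |c7|45|c7|51|c7|d2|51|cc|
→ t1 |2e|45|5e|51|c7|2a|51|5e|
→ t2 |c7|2a|51|5e|2e|45|5e|51|

RES = [ 0xc7  0x2a  0x51  0x5e  0x2e  0x45  0x5e  0x51 ]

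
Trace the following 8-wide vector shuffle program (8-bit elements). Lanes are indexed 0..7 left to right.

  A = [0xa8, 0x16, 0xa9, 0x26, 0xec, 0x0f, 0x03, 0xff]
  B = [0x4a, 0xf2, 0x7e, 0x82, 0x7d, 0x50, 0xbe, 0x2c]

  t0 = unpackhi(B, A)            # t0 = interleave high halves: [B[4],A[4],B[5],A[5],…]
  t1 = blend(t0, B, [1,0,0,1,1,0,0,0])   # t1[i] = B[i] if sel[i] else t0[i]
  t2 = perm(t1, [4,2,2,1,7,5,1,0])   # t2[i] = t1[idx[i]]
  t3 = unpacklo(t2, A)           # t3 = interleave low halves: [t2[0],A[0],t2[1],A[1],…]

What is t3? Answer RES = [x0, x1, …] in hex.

RES = [0x7d, 0xa8, 0x50, 0x16, 0x50, 0xa9, 0xec, 0x26]

t0 = [0x7d, 0xec, 0x50, 0x0f, 0xbe, 0x03, 0x2c, 0xff]
t1 = [0x4a, 0xec, 0x50, 0x82, 0x7d, 0x03, 0x2c, 0xff]
t2 = [0x7d, 0x50, 0x50, 0xec, 0xff, 0x03, 0xec, 0x4a]
t3 = [0x7d, 0xa8, 0x50, 0x16, 0x50, 0xa9, 0xec, 0x26]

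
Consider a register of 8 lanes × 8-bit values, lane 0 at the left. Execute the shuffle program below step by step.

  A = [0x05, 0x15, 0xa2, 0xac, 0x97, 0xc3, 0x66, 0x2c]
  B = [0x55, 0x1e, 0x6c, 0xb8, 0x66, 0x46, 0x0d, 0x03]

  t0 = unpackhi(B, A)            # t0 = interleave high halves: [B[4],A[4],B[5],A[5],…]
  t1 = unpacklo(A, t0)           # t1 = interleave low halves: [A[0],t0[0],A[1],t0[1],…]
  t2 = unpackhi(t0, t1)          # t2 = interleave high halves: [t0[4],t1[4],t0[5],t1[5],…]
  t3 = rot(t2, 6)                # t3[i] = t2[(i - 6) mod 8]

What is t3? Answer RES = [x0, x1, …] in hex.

→ t0 |66|97|46|c3|0d|66|03|2c|
→ t1 |05|66|15|97|a2|46|ac|c3|
→ t2 |0d|a2|66|46|03|ac|2c|c3|
→ t3 |66|46|03|ac|2c|c3|0d|a2|

RES = [ 0x66  0x46  0x03  0xac  0x2c  0xc3  0x0d  0xa2 ]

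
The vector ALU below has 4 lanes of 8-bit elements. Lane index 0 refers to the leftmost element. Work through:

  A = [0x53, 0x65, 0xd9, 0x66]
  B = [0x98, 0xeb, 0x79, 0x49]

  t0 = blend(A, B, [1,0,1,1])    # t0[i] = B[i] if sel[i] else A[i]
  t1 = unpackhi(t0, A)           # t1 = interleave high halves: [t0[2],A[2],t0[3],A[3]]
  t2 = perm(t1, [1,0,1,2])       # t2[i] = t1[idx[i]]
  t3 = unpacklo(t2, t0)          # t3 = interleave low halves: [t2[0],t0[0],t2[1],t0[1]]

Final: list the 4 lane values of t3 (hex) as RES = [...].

t0 = [0x98, 0x65, 0x79, 0x49]
t1 = [0x79, 0xd9, 0x49, 0x66]
t2 = [0xd9, 0x79, 0xd9, 0x49]
t3 = [0xd9, 0x98, 0x79, 0x65]

RES = [ 0xd9  0x98  0x79  0x65 ]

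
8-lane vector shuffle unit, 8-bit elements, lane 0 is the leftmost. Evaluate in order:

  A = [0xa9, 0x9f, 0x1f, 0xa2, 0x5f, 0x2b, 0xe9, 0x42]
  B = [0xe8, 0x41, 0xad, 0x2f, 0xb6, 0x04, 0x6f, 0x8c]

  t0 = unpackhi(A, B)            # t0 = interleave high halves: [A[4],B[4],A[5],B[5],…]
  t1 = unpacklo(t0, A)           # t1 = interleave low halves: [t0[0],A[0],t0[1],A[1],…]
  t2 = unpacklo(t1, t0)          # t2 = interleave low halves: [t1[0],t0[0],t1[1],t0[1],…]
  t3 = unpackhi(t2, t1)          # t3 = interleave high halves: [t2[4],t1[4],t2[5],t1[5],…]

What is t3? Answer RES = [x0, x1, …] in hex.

t0 = [0x5f, 0xb6, 0x2b, 0x04, 0xe9, 0x6f, 0x42, 0x8c]
t1 = [0x5f, 0xa9, 0xb6, 0x9f, 0x2b, 0x1f, 0x04, 0xa2]
t2 = [0x5f, 0x5f, 0xa9, 0xb6, 0xb6, 0x2b, 0x9f, 0x04]
t3 = [0xb6, 0x2b, 0x2b, 0x1f, 0x9f, 0x04, 0x04, 0xa2]

RES = [0xb6, 0x2b, 0x2b, 0x1f, 0x9f, 0x04, 0x04, 0xa2]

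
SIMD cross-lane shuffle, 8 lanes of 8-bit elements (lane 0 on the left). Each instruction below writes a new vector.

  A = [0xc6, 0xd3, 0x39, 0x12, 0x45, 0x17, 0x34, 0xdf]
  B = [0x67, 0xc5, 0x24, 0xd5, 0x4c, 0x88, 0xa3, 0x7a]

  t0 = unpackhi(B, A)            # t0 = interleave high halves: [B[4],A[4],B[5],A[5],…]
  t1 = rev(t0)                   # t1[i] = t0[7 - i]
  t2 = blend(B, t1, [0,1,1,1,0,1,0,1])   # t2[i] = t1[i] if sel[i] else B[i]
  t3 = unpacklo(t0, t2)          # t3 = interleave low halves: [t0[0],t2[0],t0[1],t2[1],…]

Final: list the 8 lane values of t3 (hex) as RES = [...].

RES = [0x4c, 0x67, 0x45, 0x7a, 0x88, 0x34, 0x17, 0xa3]

t0 = [0x4c, 0x45, 0x88, 0x17, 0xa3, 0x34, 0x7a, 0xdf]
t1 = [0xdf, 0x7a, 0x34, 0xa3, 0x17, 0x88, 0x45, 0x4c]
t2 = [0x67, 0x7a, 0x34, 0xa3, 0x4c, 0x88, 0xa3, 0x4c]
t3 = [0x4c, 0x67, 0x45, 0x7a, 0x88, 0x34, 0x17, 0xa3]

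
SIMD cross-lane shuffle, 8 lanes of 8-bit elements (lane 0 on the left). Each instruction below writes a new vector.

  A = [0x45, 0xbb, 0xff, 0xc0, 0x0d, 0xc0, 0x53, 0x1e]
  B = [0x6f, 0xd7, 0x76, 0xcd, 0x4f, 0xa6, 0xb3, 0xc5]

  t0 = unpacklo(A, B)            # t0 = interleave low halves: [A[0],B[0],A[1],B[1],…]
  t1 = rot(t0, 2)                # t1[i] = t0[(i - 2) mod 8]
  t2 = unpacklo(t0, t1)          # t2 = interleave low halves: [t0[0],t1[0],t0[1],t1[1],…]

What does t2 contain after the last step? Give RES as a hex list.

RES = [0x45, 0xc0, 0x6f, 0xcd, 0xbb, 0x45, 0xd7, 0x6f]

t0 = [0x45, 0x6f, 0xbb, 0xd7, 0xff, 0x76, 0xc0, 0xcd]
t1 = [0xc0, 0xcd, 0x45, 0x6f, 0xbb, 0xd7, 0xff, 0x76]
t2 = [0x45, 0xc0, 0x6f, 0xcd, 0xbb, 0x45, 0xd7, 0x6f]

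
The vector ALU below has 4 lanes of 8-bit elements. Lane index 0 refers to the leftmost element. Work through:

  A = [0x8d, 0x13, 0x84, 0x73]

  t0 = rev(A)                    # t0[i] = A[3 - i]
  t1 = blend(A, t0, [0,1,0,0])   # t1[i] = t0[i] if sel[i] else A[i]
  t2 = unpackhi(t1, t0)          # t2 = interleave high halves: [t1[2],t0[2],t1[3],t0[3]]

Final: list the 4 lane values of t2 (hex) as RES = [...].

t0 = [0x73, 0x84, 0x13, 0x8d]
t1 = [0x8d, 0x84, 0x84, 0x73]
t2 = [0x84, 0x13, 0x73, 0x8d]

RES = [ 0x84  0x13  0x73  0x8d ]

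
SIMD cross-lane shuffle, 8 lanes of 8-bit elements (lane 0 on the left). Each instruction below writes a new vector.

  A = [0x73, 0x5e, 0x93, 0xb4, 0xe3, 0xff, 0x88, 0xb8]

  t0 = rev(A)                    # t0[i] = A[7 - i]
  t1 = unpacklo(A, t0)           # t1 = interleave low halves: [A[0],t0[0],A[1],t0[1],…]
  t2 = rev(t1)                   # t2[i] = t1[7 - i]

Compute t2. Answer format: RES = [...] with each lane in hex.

t0 = [0xb8, 0x88, 0xff, 0xe3, 0xb4, 0x93, 0x5e, 0x73]
t1 = [0x73, 0xb8, 0x5e, 0x88, 0x93, 0xff, 0xb4, 0xe3]
t2 = [0xe3, 0xb4, 0xff, 0x93, 0x88, 0x5e, 0xb8, 0x73]

RES = [ 0xe3  0xb4  0xff  0x93  0x88  0x5e  0xb8  0x73 ]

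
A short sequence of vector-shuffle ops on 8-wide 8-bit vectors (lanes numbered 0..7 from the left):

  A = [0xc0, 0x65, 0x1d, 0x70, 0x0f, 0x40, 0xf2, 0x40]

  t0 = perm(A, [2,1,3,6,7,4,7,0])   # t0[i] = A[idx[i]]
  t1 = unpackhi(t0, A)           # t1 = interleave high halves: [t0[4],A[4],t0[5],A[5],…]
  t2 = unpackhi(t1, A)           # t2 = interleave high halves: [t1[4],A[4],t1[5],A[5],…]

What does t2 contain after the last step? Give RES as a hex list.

RES = [0x40, 0x0f, 0xf2, 0x40, 0xc0, 0xf2, 0x40, 0x40]

→ t0 |1d|65|70|f2|40|0f|40|c0|
→ t1 |40|0f|0f|40|40|f2|c0|40|
→ t2 |40|0f|f2|40|c0|f2|40|40|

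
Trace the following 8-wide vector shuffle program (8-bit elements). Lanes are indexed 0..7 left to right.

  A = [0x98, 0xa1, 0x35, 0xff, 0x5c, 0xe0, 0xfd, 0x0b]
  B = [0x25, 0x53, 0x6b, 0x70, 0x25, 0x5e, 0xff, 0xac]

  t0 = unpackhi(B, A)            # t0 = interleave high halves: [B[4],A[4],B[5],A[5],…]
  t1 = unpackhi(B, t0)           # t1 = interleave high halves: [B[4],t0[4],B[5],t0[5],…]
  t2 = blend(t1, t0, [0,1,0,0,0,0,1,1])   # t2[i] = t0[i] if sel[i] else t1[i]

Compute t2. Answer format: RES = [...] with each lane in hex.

t0 = [0x25, 0x5c, 0x5e, 0xe0, 0xff, 0xfd, 0xac, 0x0b]
t1 = [0x25, 0xff, 0x5e, 0xfd, 0xff, 0xac, 0xac, 0x0b]
t2 = [0x25, 0x5c, 0x5e, 0xfd, 0xff, 0xac, 0xac, 0x0b]

RES = [0x25, 0x5c, 0x5e, 0xfd, 0xff, 0xac, 0xac, 0x0b]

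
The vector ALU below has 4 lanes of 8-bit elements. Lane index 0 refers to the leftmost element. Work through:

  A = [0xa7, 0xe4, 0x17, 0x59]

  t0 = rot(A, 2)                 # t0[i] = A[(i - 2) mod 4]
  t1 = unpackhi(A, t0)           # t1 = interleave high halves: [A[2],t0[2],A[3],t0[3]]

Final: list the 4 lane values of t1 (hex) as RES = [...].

  t0: 17 59 a7 e4
  t1: 17 a7 59 e4

RES = [ 0x17  0xa7  0x59  0xe4 ]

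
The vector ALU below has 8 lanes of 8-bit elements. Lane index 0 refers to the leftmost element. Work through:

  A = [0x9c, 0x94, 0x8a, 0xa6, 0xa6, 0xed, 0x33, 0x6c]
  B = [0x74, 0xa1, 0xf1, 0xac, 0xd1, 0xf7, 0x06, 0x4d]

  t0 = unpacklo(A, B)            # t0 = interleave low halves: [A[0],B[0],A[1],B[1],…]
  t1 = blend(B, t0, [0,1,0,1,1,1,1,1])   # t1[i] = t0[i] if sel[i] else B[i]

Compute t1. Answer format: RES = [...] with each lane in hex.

t0 = [0x9c, 0x74, 0x94, 0xa1, 0x8a, 0xf1, 0xa6, 0xac]
t1 = [0x74, 0x74, 0xf1, 0xa1, 0x8a, 0xf1, 0xa6, 0xac]

RES = [ 0x74  0x74  0xf1  0xa1  0x8a  0xf1  0xa6  0xac ]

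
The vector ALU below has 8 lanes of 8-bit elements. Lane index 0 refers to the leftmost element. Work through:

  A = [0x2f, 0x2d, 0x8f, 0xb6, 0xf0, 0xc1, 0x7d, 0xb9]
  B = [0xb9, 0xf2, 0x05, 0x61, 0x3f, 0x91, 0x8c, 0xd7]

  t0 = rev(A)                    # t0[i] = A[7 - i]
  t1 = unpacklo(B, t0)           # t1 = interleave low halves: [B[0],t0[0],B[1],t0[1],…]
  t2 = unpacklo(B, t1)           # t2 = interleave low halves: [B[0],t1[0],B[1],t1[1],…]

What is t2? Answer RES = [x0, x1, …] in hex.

  t0: b9 7d c1 f0 b6 8f 2d 2f
  t1: b9 b9 f2 7d 05 c1 61 f0
  t2: b9 b9 f2 b9 05 f2 61 7d

RES = [0xb9, 0xb9, 0xf2, 0xb9, 0x05, 0xf2, 0x61, 0x7d]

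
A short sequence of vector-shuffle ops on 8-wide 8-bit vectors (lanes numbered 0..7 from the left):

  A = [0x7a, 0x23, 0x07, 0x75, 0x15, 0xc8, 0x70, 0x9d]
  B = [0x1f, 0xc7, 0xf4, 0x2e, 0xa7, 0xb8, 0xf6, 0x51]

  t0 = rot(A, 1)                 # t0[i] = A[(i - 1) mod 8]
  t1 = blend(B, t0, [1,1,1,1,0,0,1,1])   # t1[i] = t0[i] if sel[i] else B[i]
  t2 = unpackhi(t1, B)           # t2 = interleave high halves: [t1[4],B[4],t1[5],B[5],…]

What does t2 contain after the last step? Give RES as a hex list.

RES = [0xa7, 0xa7, 0xb8, 0xb8, 0xc8, 0xf6, 0x70, 0x51]

  t0: 9d 7a 23 07 75 15 c8 70
  t1: 9d 7a 23 07 a7 b8 c8 70
  t2: a7 a7 b8 b8 c8 f6 70 51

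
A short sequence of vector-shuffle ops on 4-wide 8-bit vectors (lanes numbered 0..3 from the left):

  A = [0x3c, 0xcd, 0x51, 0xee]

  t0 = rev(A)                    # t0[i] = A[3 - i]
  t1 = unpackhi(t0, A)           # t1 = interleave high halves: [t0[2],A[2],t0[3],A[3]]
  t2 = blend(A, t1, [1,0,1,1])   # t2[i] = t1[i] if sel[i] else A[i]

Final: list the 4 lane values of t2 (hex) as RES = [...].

  t0: ee 51 cd 3c
  t1: cd 51 3c ee
  t2: cd cd 3c ee

RES = [0xcd, 0xcd, 0x3c, 0xee]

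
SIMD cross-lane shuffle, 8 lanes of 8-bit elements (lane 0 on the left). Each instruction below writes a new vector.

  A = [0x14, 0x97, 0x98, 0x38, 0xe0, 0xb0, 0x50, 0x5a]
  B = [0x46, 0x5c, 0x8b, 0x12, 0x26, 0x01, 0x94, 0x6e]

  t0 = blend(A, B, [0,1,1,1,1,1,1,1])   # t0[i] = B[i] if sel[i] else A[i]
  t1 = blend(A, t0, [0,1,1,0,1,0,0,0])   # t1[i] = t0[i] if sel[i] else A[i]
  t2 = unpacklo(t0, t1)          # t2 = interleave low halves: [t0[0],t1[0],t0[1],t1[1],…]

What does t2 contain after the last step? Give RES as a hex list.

RES = [ 0x14  0x14  0x5c  0x5c  0x8b  0x8b  0x12  0x38 ]

t0 = [0x14, 0x5c, 0x8b, 0x12, 0x26, 0x01, 0x94, 0x6e]
t1 = [0x14, 0x5c, 0x8b, 0x38, 0x26, 0xb0, 0x50, 0x5a]
t2 = [0x14, 0x14, 0x5c, 0x5c, 0x8b, 0x8b, 0x12, 0x38]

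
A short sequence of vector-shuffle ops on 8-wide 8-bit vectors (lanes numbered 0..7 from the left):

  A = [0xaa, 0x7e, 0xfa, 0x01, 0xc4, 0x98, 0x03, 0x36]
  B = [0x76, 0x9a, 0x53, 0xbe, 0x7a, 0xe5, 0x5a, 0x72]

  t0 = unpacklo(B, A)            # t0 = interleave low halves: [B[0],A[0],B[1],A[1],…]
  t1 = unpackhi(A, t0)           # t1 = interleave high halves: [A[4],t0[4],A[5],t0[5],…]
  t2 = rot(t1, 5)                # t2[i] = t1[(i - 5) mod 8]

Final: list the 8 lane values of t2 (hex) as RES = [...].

  t0: 76 aa 9a 7e 53 fa be 01
  t1: c4 53 98 fa 03 be 36 01
  t2: fa 03 be 36 01 c4 53 98

RES = [0xfa, 0x03, 0xbe, 0x36, 0x01, 0xc4, 0x53, 0x98]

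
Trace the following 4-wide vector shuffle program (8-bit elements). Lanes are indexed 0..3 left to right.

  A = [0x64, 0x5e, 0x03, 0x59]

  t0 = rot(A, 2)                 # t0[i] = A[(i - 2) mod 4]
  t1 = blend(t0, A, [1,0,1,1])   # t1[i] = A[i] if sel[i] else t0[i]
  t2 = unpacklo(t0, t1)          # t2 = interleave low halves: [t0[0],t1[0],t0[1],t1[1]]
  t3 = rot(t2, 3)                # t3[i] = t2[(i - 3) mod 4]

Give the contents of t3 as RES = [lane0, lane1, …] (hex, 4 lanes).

RES = [ 0x64  0x59  0x59  0x03 ]

t0 = [0x03, 0x59, 0x64, 0x5e]
t1 = [0x64, 0x59, 0x03, 0x59]
t2 = [0x03, 0x64, 0x59, 0x59]
t3 = [0x64, 0x59, 0x59, 0x03]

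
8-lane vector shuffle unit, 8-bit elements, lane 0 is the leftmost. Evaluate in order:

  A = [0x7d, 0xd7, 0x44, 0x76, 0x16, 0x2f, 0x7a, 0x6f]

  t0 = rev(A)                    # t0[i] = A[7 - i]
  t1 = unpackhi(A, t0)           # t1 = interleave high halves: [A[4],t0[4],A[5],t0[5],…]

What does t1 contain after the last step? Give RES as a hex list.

  t0: 6f 7a 2f 16 76 44 d7 7d
  t1: 16 76 2f 44 7a d7 6f 7d

RES = [0x16, 0x76, 0x2f, 0x44, 0x7a, 0xd7, 0x6f, 0x7d]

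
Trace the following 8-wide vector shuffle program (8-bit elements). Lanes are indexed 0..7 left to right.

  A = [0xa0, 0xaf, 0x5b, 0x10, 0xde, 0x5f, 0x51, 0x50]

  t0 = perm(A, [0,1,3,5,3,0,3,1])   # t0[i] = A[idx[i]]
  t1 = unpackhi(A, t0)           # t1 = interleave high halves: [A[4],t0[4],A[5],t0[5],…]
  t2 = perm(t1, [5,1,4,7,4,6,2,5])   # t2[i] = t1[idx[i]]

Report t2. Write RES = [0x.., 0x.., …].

RES = [0x10, 0x10, 0x51, 0xaf, 0x51, 0x50, 0x5f, 0x10]

  t0: a0 af 10 5f 10 a0 10 af
  t1: de 10 5f a0 51 10 50 af
  t2: 10 10 51 af 51 50 5f 10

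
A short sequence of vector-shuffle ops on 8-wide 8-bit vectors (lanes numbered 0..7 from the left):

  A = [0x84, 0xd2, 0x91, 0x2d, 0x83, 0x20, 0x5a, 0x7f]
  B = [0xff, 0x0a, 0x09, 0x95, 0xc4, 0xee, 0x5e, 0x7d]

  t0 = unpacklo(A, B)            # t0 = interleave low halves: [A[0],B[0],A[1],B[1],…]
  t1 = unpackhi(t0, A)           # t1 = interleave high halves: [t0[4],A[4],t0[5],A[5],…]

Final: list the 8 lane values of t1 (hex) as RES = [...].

RES = [0x91, 0x83, 0x09, 0x20, 0x2d, 0x5a, 0x95, 0x7f]

  t0: 84 ff d2 0a 91 09 2d 95
  t1: 91 83 09 20 2d 5a 95 7f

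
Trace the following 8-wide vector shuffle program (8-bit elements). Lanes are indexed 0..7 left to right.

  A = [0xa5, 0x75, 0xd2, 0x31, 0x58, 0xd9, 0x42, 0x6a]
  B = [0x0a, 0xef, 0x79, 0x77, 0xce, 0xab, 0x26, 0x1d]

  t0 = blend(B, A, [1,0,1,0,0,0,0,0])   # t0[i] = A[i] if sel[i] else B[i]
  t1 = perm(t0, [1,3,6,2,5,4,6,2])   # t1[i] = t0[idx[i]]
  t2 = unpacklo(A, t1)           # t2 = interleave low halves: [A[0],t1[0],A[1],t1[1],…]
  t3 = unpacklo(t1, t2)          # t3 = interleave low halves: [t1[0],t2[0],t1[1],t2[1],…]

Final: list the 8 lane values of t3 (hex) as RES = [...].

RES = [0xef, 0xa5, 0x77, 0xef, 0x26, 0x75, 0xd2, 0x77]

  t0: a5 ef d2 77 ce ab 26 1d
  t1: ef 77 26 d2 ab ce 26 d2
  t2: a5 ef 75 77 d2 26 31 d2
  t3: ef a5 77 ef 26 75 d2 77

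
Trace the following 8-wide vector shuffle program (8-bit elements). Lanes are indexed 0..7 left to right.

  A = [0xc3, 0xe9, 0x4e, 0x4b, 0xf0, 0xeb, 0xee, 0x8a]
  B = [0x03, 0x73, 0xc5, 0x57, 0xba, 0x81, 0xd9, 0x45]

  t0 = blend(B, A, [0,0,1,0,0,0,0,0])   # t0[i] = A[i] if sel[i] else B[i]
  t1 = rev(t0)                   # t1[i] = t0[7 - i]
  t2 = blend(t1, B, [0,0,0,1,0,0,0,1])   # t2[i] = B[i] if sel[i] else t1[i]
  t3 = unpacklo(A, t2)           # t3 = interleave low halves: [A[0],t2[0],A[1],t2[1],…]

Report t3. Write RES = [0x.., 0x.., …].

  t0: 03 73 4e 57 ba 81 d9 45
  t1: 45 d9 81 ba 57 4e 73 03
  t2: 45 d9 81 57 57 4e 73 45
  t3: c3 45 e9 d9 4e 81 4b 57

RES = [ 0xc3  0x45  0xe9  0xd9  0x4e  0x81  0x4b  0x57 ]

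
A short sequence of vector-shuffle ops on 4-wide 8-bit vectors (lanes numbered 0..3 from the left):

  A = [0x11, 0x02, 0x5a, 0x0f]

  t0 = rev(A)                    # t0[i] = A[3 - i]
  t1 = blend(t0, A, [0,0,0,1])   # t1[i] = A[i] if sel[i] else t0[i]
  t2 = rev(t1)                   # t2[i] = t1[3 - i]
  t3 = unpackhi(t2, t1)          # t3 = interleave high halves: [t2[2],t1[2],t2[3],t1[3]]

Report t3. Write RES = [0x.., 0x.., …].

→ t0 |0f|5a|02|11|
→ t1 |0f|5a|02|0f|
→ t2 |0f|02|5a|0f|
→ t3 |5a|02|0f|0f|

RES = [ 0x5a  0x02  0x0f  0x0f ]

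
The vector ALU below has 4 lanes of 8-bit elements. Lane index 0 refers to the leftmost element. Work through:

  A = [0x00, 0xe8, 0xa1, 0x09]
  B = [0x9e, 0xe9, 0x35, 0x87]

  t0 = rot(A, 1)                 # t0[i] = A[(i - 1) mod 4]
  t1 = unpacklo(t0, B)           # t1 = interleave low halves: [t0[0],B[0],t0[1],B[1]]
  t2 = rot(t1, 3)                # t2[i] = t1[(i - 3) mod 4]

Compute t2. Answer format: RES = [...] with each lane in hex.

t0 = [0x09, 0x00, 0xe8, 0xa1]
t1 = [0x09, 0x9e, 0x00, 0xe9]
t2 = [0x9e, 0x00, 0xe9, 0x09]

RES = [ 0x9e  0x00  0xe9  0x09 ]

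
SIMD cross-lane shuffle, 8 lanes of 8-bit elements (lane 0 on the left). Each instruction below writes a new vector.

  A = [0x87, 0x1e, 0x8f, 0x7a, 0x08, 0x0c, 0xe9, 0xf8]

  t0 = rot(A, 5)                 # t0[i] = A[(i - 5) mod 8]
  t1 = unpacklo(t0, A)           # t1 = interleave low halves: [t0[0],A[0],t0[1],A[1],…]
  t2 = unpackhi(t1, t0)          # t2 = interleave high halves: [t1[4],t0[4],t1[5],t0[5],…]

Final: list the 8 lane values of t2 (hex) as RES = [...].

t0 = [0x7a, 0x08, 0x0c, 0xe9, 0xf8, 0x87, 0x1e, 0x8f]
t1 = [0x7a, 0x87, 0x08, 0x1e, 0x0c, 0x8f, 0xe9, 0x7a]
t2 = [0x0c, 0xf8, 0x8f, 0x87, 0xe9, 0x1e, 0x7a, 0x8f]

RES = [ 0x0c  0xf8  0x8f  0x87  0xe9  0x1e  0x7a  0x8f ]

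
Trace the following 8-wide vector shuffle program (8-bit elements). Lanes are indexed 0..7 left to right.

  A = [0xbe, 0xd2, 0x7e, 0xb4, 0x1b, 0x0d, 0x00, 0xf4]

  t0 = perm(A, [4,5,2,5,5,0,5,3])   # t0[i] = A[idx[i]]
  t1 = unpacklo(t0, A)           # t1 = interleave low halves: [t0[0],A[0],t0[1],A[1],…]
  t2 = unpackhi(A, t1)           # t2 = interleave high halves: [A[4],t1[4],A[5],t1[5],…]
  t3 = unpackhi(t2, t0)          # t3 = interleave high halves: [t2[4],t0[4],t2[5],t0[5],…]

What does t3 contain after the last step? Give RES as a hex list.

RES = [ 0x00  0x0d  0x0d  0xbe  0xf4  0x0d  0xb4  0xb4 ]

→ t0 |1b|0d|7e|0d|0d|be|0d|b4|
→ t1 |1b|be|0d|d2|7e|7e|0d|b4|
→ t2 |1b|7e|0d|7e|00|0d|f4|b4|
→ t3 |00|0d|0d|be|f4|0d|b4|b4|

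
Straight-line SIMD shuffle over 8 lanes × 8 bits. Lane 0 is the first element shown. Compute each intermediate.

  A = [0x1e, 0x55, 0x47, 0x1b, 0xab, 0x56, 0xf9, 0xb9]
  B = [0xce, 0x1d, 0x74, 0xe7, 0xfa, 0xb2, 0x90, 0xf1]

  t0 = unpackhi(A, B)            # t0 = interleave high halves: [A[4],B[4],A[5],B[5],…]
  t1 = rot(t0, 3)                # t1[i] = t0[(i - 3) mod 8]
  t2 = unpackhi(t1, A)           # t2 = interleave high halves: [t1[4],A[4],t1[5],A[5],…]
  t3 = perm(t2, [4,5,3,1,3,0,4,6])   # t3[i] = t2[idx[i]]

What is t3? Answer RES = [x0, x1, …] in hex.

t0 = [0xab, 0xfa, 0x56, 0xb2, 0xf9, 0x90, 0xb9, 0xf1]
t1 = [0x90, 0xb9, 0xf1, 0xab, 0xfa, 0x56, 0xb2, 0xf9]
t2 = [0xfa, 0xab, 0x56, 0x56, 0xb2, 0xf9, 0xf9, 0xb9]
t3 = [0xb2, 0xf9, 0x56, 0xab, 0x56, 0xfa, 0xb2, 0xf9]

RES = [0xb2, 0xf9, 0x56, 0xab, 0x56, 0xfa, 0xb2, 0xf9]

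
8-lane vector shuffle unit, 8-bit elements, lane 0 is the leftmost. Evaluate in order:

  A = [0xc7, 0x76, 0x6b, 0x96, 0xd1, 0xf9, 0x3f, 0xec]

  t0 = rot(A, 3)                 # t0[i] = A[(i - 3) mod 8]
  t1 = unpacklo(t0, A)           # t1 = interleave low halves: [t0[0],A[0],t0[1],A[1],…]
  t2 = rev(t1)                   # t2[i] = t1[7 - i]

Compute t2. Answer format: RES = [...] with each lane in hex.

RES = [0x96, 0xc7, 0x6b, 0xec, 0x76, 0x3f, 0xc7, 0xf9]

t0 = [0xf9, 0x3f, 0xec, 0xc7, 0x76, 0x6b, 0x96, 0xd1]
t1 = [0xf9, 0xc7, 0x3f, 0x76, 0xec, 0x6b, 0xc7, 0x96]
t2 = [0x96, 0xc7, 0x6b, 0xec, 0x76, 0x3f, 0xc7, 0xf9]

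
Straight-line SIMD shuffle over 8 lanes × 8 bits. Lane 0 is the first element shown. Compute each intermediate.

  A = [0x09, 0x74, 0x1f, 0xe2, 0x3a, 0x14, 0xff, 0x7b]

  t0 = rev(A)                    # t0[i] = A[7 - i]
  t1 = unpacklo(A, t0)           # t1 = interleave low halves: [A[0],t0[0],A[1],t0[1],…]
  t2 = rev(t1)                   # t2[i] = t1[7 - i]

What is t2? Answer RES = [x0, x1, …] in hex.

t0 = [0x7b, 0xff, 0x14, 0x3a, 0xe2, 0x1f, 0x74, 0x09]
t1 = [0x09, 0x7b, 0x74, 0xff, 0x1f, 0x14, 0xe2, 0x3a]
t2 = [0x3a, 0xe2, 0x14, 0x1f, 0xff, 0x74, 0x7b, 0x09]

RES = [ 0x3a  0xe2  0x14  0x1f  0xff  0x74  0x7b  0x09 ]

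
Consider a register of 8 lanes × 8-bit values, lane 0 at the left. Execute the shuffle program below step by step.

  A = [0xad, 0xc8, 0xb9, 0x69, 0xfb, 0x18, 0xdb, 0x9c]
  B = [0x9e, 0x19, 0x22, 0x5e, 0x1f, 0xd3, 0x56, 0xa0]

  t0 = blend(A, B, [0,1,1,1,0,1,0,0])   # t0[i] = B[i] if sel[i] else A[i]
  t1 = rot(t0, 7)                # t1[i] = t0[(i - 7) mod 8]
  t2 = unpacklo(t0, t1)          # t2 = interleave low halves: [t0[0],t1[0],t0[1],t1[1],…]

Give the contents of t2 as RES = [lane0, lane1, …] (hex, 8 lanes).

t0 = [0xad, 0x19, 0x22, 0x5e, 0xfb, 0xd3, 0xdb, 0x9c]
t1 = [0x19, 0x22, 0x5e, 0xfb, 0xd3, 0xdb, 0x9c, 0xad]
t2 = [0xad, 0x19, 0x19, 0x22, 0x22, 0x5e, 0x5e, 0xfb]

RES = [ 0xad  0x19  0x19  0x22  0x22  0x5e  0x5e  0xfb ]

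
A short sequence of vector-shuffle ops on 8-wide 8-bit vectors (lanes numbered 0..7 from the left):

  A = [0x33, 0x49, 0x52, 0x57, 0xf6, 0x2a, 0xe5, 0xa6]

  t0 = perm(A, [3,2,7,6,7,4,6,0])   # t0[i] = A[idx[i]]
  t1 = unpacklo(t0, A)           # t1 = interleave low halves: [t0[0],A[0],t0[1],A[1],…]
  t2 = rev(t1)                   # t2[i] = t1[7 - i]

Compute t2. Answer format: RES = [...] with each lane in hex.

t0 = [0x57, 0x52, 0xa6, 0xe5, 0xa6, 0xf6, 0xe5, 0x33]
t1 = [0x57, 0x33, 0x52, 0x49, 0xa6, 0x52, 0xe5, 0x57]
t2 = [0x57, 0xe5, 0x52, 0xa6, 0x49, 0x52, 0x33, 0x57]

RES = [0x57, 0xe5, 0x52, 0xa6, 0x49, 0x52, 0x33, 0x57]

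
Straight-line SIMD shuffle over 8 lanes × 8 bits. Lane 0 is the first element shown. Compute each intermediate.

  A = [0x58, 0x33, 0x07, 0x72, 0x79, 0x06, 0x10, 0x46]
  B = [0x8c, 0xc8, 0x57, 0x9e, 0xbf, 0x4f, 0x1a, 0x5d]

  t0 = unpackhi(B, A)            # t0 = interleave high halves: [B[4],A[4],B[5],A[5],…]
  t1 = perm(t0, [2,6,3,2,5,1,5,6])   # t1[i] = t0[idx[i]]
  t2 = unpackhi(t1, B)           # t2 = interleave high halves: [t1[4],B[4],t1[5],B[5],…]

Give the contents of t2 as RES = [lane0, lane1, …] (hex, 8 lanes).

RES = [0x10, 0xbf, 0x79, 0x4f, 0x10, 0x1a, 0x5d, 0x5d]

  t0: bf 79 4f 06 1a 10 5d 46
  t1: 4f 5d 06 4f 10 79 10 5d
  t2: 10 bf 79 4f 10 1a 5d 5d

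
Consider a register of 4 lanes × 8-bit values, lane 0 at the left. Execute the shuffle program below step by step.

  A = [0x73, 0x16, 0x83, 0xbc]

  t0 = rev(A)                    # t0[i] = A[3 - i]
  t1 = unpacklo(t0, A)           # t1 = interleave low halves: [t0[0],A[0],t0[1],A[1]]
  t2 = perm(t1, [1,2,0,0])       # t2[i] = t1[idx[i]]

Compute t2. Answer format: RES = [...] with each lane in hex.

  t0: bc 83 16 73
  t1: bc 73 83 16
  t2: 73 83 bc bc

RES = [ 0x73  0x83  0xbc  0xbc ]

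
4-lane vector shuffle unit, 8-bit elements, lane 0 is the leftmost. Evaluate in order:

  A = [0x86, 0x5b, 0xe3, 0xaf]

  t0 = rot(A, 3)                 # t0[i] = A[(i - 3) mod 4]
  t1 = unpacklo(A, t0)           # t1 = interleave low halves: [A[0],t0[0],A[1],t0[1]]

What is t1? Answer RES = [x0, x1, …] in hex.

t0 = [0x5b, 0xe3, 0xaf, 0x86]
t1 = [0x86, 0x5b, 0x5b, 0xe3]

RES = [0x86, 0x5b, 0x5b, 0xe3]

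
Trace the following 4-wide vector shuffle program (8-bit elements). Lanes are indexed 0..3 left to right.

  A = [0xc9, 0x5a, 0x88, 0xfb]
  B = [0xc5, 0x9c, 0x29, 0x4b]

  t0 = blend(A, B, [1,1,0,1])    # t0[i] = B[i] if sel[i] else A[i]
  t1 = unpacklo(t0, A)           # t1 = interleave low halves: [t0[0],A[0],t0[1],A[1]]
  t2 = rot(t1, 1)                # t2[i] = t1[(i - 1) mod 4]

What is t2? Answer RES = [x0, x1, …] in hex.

t0 = [0xc5, 0x9c, 0x88, 0x4b]
t1 = [0xc5, 0xc9, 0x9c, 0x5a]
t2 = [0x5a, 0xc5, 0xc9, 0x9c]

RES = [ 0x5a  0xc5  0xc9  0x9c ]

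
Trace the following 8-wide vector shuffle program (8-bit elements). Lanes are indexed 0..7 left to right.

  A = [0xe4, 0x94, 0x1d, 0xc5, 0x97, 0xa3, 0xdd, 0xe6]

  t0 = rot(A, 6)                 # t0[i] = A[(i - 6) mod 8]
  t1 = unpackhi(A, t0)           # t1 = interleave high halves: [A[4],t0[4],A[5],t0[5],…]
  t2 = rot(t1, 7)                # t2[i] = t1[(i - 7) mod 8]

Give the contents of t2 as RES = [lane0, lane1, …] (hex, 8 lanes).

→ t0 |1d|c5|97|a3|dd|e6|e4|94|
→ t1 |97|dd|a3|e6|dd|e4|e6|94|
→ t2 |dd|a3|e6|dd|e4|e6|94|97|

RES = [ 0xdd  0xa3  0xe6  0xdd  0xe4  0xe6  0x94  0x97 ]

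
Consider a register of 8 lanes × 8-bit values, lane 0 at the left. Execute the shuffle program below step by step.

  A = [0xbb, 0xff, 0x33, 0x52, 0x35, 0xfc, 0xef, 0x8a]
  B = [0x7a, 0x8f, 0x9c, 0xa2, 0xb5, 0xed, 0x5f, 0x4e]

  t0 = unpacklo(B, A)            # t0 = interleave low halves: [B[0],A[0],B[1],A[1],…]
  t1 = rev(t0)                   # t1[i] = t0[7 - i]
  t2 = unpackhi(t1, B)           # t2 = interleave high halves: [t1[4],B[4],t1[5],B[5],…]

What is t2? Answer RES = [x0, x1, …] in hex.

  t0: 7a bb 8f ff 9c 33 a2 52
  t1: 52 a2 33 9c ff 8f bb 7a
  t2: ff b5 8f ed bb 5f 7a 4e

RES = [0xff, 0xb5, 0x8f, 0xed, 0xbb, 0x5f, 0x7a, 0x4e]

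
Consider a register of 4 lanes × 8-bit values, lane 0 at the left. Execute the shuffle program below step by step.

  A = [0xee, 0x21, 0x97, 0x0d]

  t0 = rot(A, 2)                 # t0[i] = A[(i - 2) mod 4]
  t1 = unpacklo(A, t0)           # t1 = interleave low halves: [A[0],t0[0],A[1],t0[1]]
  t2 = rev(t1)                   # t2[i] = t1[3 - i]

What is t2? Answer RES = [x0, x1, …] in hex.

t0 = [0x97, 0x0d, 0xee, 0x21]
t1 = [0xee, 0x97, 0x21, 0x0d]
t2 = [0x0d, 0x21, 0x97, 0xee]

RES = [ 0x0d  0x21  0x97  0xee ]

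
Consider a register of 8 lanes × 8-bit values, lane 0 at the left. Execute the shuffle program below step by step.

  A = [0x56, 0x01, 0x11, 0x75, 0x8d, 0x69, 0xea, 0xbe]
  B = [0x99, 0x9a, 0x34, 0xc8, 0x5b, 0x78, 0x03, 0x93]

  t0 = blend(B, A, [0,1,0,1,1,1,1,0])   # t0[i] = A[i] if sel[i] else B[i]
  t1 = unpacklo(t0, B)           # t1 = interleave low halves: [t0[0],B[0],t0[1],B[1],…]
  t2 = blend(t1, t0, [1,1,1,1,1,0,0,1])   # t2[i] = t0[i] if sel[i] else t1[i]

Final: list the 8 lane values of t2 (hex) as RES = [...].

RES = [ 0x99  0x01  0x34  0x75  0x8d  0x34  0x75  0x93 ]

→ t0 |99|01|34|75|8d|69|ea|93|
→ t1 |99|99|01|9a|34|34|75|c8|
→ t2 |99|01|34|75|8d|34|75|93|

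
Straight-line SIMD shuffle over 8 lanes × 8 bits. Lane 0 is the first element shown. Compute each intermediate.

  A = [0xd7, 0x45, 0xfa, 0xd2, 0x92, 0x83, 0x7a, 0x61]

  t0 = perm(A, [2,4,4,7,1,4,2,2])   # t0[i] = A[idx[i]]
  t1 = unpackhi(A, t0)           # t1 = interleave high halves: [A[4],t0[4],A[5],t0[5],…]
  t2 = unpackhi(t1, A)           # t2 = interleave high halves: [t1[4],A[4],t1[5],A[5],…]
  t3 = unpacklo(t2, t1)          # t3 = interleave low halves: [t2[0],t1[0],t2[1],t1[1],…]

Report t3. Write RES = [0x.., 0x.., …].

RES = [ 0x7a  0x92  0x92  0x45  0xfa  0x83  0x83  0x92 ]

→ t0 |fa|92|92|61|45|92|fa|fa|
→ t1 |92|45|83|92|7a|fa|61|fa|
→ t2 |7a|92|fa|83|61|7a|fa|61|
→ t3 |7a|92|92|45|fa|83|83|92|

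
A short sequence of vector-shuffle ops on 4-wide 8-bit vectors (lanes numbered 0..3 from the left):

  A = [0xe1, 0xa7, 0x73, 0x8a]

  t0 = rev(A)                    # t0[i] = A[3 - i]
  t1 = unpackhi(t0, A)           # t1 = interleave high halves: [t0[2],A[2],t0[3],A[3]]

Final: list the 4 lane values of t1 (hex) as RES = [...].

RES = [ 0xa7  0x73  0xe1  0x8a ]

  t0: 8a 73 a7 e1
  t1: a7 73 e1 8a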